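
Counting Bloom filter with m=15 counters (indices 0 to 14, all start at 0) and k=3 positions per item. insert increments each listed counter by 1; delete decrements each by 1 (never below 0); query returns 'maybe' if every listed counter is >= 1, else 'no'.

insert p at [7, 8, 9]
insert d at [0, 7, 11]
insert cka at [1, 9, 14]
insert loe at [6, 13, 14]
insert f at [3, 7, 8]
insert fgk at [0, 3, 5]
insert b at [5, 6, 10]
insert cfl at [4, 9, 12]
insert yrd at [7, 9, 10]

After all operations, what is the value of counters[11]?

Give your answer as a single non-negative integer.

Answer: 1

Derivation:
Step 1: insert p at [7, 8, 9] -> counters=[0,0,0,0,0,0,0,1,1,1,0,0,0,0,0]
Step 2: insert d at [0, 7, 11] -> counters=[1,0,0,0,0,0,0,2,1,1,0,1,0,0,0]
Step 3: insert cka at [1, 9, 14] -> counters=[1,1,0,0,0,0,0,2,1,2,0,1,0,0,1]
Step 4: insert loe at [6, 13, 14] -> counters=[1,1,0,0,0,0,1,2,1,2,0,1,0,1,2]
Step 5: insert f at [3, 7, 8] -> counters=[1,1,0,1,0,0,1,3,2,2,0,1,0,1,2]
Step 6: insert fgk at [0, 3, 5] -> counters=[2,1,0,2,0,1,1,3,2,2,0,1,0,1,2]
Step 7: insert b at [5, 6, 10] -> counters=[2,1,0,2,0,2,2,3,2,2,1,1,0,1,2]
Step 8: insert cfl at [4, 9, 12] -> counters=[2,1,0,2,1,2,2,3,2,3,1,1,1,1,2]
Step 9: insert yrd at [7, 9, 10] -> counters=[2,1,0,2,1,2,2,4,2,4,2,1,1,1,2]
Final counters=[2,1,0,2,1,2,2,4,2,4,2,1,1,1,2] -> counters[11]=1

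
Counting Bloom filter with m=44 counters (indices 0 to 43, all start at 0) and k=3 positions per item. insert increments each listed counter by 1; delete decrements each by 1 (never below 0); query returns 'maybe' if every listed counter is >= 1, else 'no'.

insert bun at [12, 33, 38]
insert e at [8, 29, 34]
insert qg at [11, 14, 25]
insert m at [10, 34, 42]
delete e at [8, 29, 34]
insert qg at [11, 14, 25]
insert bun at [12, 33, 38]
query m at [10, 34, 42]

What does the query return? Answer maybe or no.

Answer: maybe

Derivation:
Step 1: insert bun at [12, 33, 38] -> counters=[0,0,0,0,0,0,0,0,0,0,0,0,1,0,0,0,0,0,0,0,0,0,0,0,0,0,0,0,0,0,0,0,0,1,0,0,0,0,1,0,0,0,0,0]
Step 2: insert e at [8, 29, 34] -> counters=[0,0,0,0,0,0,0,0,1,0,0,0,1,0,0,0,0,0,0,0,0,0,0,0,0,0,0,0,0,1,0,0,0,1,1,0,0,0,1,0,0,0,0,0]
Step 3: insert qg at [11, 14, 25] -> counters=[0,0,0,0,0,0,0,0,1,0,0,1,1,0,1,0,0,0,0,0,0,0,0,0,0,1,0,0,0,1,0,0,0,1,1,0,0,0,1,0,0,0,0,0]
Step 4: insert m at [10, 34, 42] -> counters=[0,0,0,0,0,0,0,0,1,0,1,1,1,0,1,0,0,0,0,0,0,0,0,0,0,1,0,0,0,1,0,0,0,1,2,0,0,0,1,0,0,0,1,0]
Step 5: delete e at [8, 29, 34] -> counters=[0,0,0,0,0,0,0,0,0,0,1,1,1,0,1,0,0,0,0,0,0,0,0,0,0,1,0,0,0,0,0,0,0,1,1,0,0,0,1,0,0,0,1,0]
Step 6: insert qg at [11, 14, 25] -> counters=[0,0,0,0,0,0,0,0,0,0,1,2,1,0,2,0,0,0,0,0,0,0,0,0,0,2,0,0,0,0,0,0,0,1,1,0,0,0,1,0,0,0,1,0]
Step 7: insert bun at [12, 33, 38] -> counters=[0,0,0,0,0,0,0,0,0,0,1,2,2,0,2,0,0,0,0,0,0,0,0,0,0,2,0,0,0,0,0,0,0,2,1,0,0,0,2,0,0,0,1,0]
Query m: check counters[10]=1 counters[34]=1 counters[42]=1 -> maybe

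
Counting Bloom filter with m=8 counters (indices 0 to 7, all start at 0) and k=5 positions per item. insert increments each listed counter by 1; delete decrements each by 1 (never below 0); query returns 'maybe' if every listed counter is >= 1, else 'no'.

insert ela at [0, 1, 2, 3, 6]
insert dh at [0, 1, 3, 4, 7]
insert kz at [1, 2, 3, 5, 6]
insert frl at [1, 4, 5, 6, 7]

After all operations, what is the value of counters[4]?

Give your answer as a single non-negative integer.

Answer: 2

Derivation:
Step 1: insert ela at [0, 1, 2, 3, 6] -> counters=[1,1,1,1,0,0,1,0]
Step 2: insert dh at [0, 1, 3, 4, 7] -> counters=[2,2,1,2,1,0,1,1]
Step 3: insert kz at [1, 2, 3, 5, 6] -> counters=[2,3,2,3,1,1,2,1]
Step 4: insert frl at [1, 4, 5, 6, 7] -> counters=[2,4,2,3,2,2,3,2]
Final counters=[2,4,2,3,2,2,3,2] -> counters[4]=2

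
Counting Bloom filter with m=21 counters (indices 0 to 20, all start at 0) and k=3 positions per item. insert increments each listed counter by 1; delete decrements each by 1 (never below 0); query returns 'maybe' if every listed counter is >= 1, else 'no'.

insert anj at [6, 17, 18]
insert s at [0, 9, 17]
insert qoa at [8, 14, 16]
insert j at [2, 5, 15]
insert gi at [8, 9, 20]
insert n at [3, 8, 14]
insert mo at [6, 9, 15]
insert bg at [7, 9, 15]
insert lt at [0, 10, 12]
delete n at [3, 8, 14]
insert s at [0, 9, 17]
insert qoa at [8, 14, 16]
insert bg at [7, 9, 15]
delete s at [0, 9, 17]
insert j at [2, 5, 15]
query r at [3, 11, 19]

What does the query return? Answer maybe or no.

Step 1: insert anj at [6, 17, 18] -> counters=[0,0,0,0,0,0,1,0,0,0,0,0,0,0,0,0,0,1,1,0,0]
Step 2: insert s at [0, 9, 17] -> counters=[1,0,0,0,0,0,1,0,0,1,0,0,0,0,0,0,0,2,1,0,0]
Step 3: insert qoa at [8, 14, 16] -> counters=[1,0,0,0,0,0,1,0,1,1,0,0,0,0,1,0,1,2,1,0,0]
Step 4: insert j at [2, 5, 15] -> counters=[1,0,1,0,0,1,1,0,1,1,0,0,0,0,1,1,1,2,1,0,0]
Step 5: insert gi at [8, 9, 20] -> counters=[1,0,1,0,0,1,1,0,2,2,0,0,0,0,1,1,1,2,1,0,1]
Step 6: insert n at [3, 8, 14] -> counters=[1,0,1,1,0,1,1,0,3,2,0,0,0,0,2,1,1,2,1,0,1]
Step 7: insert mo at [6, 9, 15] -> counters=[1,0,1,1,0,1,2,0,3,3,0,0,0,0,2,2,1,2,1,0,1]
Step 8: insert bg at [7, 9, 15] -> counters=[1,0,1,1,0,1,2,1,3,4,0,0,0,0,2,3,1,2,1,0,1]
Step 9: insert lt at [0, 10, 12] -> counters=[2,0,1,1,0,1,2,1,3,4,1,0,1,0,2,3,1,2,1,0,1]
Step 10: delete n at [3, 8, 14] -> counters=[2,0,1,0,0,1,2,1,2,4,1,0,1,0,1,3,1,2,1,0,1]
Step 11: insert s at [0, 9, 17] -> counters=[3,0,1,0,0,1,2,1,2,5,1,0,1,0,1,3,1,3,1,0,1]
Step 12: insert qoa at [8, 14, 16] -> counters=[3,0,1,0,0,1,2,1,3,5,1,0,1,0,2,3,2,3,1,0,1]
Step 13: insert bg at [7, 9, 15] -> counters=[3,0,1,0,0,1,2,2,3,6,1,0,1,0,2,4,2,3,1,0,1]
Step 14: delete s at [0, 9, 17] -> counters=[2,0,1,0,0,1,2,2,3,5,1,0,1,0,2,4,2,2,1,0,1]
Step 15: insert j at [2, 5, 15] -> counters=[2,0,2,0,0,2,2,2,3,5,1,0,1,0,2,5,2,2,1,0,1]
Query r: check counters[3]=0 counters[11]=0 counters[19]=0 -> no

Answer: no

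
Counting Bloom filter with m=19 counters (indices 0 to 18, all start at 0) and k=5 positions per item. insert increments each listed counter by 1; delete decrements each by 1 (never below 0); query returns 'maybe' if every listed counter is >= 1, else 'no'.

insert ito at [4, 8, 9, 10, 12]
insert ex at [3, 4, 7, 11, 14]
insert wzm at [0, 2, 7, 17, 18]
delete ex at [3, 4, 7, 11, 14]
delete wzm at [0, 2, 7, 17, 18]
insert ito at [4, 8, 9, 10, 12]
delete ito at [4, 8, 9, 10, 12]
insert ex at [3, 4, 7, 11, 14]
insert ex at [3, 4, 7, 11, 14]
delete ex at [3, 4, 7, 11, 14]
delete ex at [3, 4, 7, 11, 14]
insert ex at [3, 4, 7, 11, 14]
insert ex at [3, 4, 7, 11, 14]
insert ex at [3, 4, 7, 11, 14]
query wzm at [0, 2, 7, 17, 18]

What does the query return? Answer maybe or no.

Step 1: insert ito at [4, 8, 9, 10, 12] -> counters=[0,0,0,0,1,0,0,0,1,1,1,0,1,0,0,0,0,0,0]
Step 2: insert ex at [3, 4, 7, 11, 14] -> counters=[0,0,0,1,2,0,0,1,1,1,1,1,1,0,1,0,0,0,0]
Step 3: insert wzm at [0, 2, 7, 17, 18] -> counters=[1,0,1,1,2,0,0,2,1,1,1,1,1,0,1,0,0,1,1]
Step 4: delete ex at [3, 4, 7, 11, 14] -> counters=[1,0,1,0,1,0,0,1,1,1,1,0,1,0,0,0,0,1,1]
Step 5: delete wzm at [0, 2, 7, 17, 18] -> counters=[0,0,0,0,1,0,0,0,1,1,1,0,1,0,0,0,0,0,0]
Step 6: insert ito at [4, 8, 9, 10, 12] -> counters=[0,0,0,0,2,0,0,0,2,2,2,0,2,0,0,0,0,0,0]
Step 7: delete ito at [4, 8, 9, 10, 12] -> counters=[0,0,0,0,1,0,0,0,1,1,1,0,1,0,0,0,0,0,0]
Step 8: insert ex at [3, 4, 7, 11, 14] -> counters=[0,0,0,1,2,0,0,1,1,1,1,1,1,0,1,0,0,0,0]
Step 9: insert ex at [3, 4, 7, 11, 14] -> counters=[0,0,0,2,3,0,0,2,1,1,1,2,1,0,2,0,0,0,0]
Step 10: delete ex at [3, 4, 7, 11, 14] -> counters=[0,0,0,1,2,0,0,1,1,1,1,1,1,0,1,0,0,0,0]
Step 11: delete ex at [3, 4, 7, 11, 14] -> counters=[0,0,0,0,1,0,0,0,1,1,1,0,1,0,0,0,0,0,0]
Step 12: insert ex at [3, 4, 7, 11, 14] -> counters=[0,0,0,1,2,0,0,1,1,1,1,1,1,0,1,0,0,0,0]
Step 13: insert ex at [3, 4, 7, 11, 14] -> counters=[0,0,0,2,3,0,0,2,1,1,1,2,1,0,2,0,0,0,0]
Step 14: insert ex at [3, 4, 7, 11, 14] -> counters=[0,0,0,3,4,0,0,3,1,1,1,3,1,0,3,0,0,0,0]
Query wzm: check counters[0]=0 counters[2]=0 counters[7]=3 counters[17]=0 counters[18]=0 -> no

Answer: no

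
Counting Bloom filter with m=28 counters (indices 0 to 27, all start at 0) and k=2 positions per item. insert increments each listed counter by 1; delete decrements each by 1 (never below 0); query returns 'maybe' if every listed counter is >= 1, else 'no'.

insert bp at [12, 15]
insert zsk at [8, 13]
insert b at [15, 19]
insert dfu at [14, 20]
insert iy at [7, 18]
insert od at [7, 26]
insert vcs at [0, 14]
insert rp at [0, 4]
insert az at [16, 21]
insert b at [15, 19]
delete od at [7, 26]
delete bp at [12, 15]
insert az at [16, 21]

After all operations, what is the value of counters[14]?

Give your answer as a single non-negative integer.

Answer: 2

Derivation:
Step 1: insert bp at [12, 15] -> counters=[0,0,0,0,0,0,0,0,0,0,0,0,1,0,0,1,0,0,0,0,0,0,0,0,0,0,0,0]
Step 2: insert zsk at [8, 13] -> counters=[0,0,0,0,0,0,0,0,1,0,0,0,1,1,0,1,0,0,0,0,0,0,0,0,0,0,0,0]
Step 3: insert b at [15, 19] -> counters=[0,0,0,0,0,0,0,0,1,0,0,0,1,1,0,2,0,0,0,1,0,0,0,0,0,0,0,0]
Step 4: insert dfu at [14, 20] -> counters=[0,0,0,0,0,0,0,0,1,0,0,0,1,1,1,2,0,0,0,1,1,0,0,0,0,0,0,0]
Step 5: insert iy at [7, 18] -> counters=[0,0,0,0,0,0,0,1,1,0,0,0,1,1,1,2,0,0,1,1,1,0,0,0,0,0,0,0]
Step 6: insert od at [7, 26] -> counters=[0,0,0,0,0,0,0,2,1,0,0,0,1,1,1,2,0,0,1,1,1,0,0,0,0,0,1,0]
Step 7: insert vcs at [0, 14] -> counters=[1,0,0,0,0,0,0,2,1,0,0,0,1,1,2,2,0,0,1,1,1,0,0,0,0,0,1,0]
Step 8: insert rp at [0, 4] -> counters=[2,0,0,0,1,0,0,2,1,0,0,0,1,1,2,2,0,0,1,1,1,0,0,0,0,0,1,0]
Step 9: insert az at [16, 21] -> counters=[2,0,0,0,1,0,0,2,1,0,0,0,1,1,2,2,1,0,1,1,1,1,0,0,0,0,1,0]
Step 10: insert b at [15, 19] -> counters=[2,0,0,0,1,0,0,2,1,0,0,0,1,1,2,3,1,0,1,2,1,1,0,0,0,0,1,0]
Step 11: delete od at [7, 26] -> counters=[2,0,0,0,1,0,0,1,1,0,0,0,1,1,2,3,1,0,1,2,1,1,0,0,0,0,0,0]
Step 12: delete bp at [12, 15] -> counters=[2,0,0,0,1,0,0,1,1,0,0,0,0,1,2,2,1,0,1,2,1,1,0,0,0,0,0,0]
Step 13: insert az at [16, 21] -> counters=[2,0,0,0,1,0,0,1,1,0,0,0,0,1,2,2,2,0,1,2,1,2,0,0,0,0,0,0]
Final counters=[2,0,0,0,1,0,0,1,1,0,0,0,0,1,2,2,2,0,1,2,1,2,0,0,0,0,0,0] -> counters[14]=2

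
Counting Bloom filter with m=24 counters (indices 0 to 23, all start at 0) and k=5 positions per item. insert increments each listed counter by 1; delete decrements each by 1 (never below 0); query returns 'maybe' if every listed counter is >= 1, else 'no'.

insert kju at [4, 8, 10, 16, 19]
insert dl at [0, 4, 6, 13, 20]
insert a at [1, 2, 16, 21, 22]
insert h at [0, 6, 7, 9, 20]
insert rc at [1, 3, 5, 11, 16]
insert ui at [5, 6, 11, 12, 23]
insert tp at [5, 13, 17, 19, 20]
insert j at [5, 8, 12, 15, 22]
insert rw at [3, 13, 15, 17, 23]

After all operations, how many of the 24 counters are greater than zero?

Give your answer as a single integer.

Step 1: insert kju at [4, 8, 10, 16, 19] -> counters=[0,0,0,0,1,0,0,0,1,0,1,0,0,0,0,0,1,0,0,1,0,0,0,0]
Step 2: insert dl at [0, 4, 6, 13, 20] -> counters=[1,0,0,0,2,0,1,0,1,0,1,0,0,1,0,0,1,0,0,1,1,0,0,0]
Step 3: insert a at [1, 2, 16, 21, 22] -> counters=[1,1,1,0,2,0,1,0,1,0,1,0,0,1,0,0,2,0,0,1,1,1,1,0]
Step 4: insert h at [0, 6, 7, 9, 20] -> counters=[2,1,1,0,2,0,2,1,1,1,1,0,0,1,0,0,2,0,0,1,2,1,1,0]
Step 5: insert rc at [1, 3, 5, 11, 16] -> counters=[2,2,1,1,2,1,2,1,1,1,1,1,0,1,0,0,3,0,0,1,2,1,1,0]
Step 6: insert ui at [5, 6, 11, 12, 23] -> counters=[2,2,1,1,2,2,3,1,1,1,1,2,1,1,0,0,3,0,0,1,2,1,1,1]
Step 7: insert tp at [5, 13, 17, 19, 20] -> counters=[2,2,1,1,2,3,3,1,1,1,1,2,1,2,0,0,3,1,0,2,3,1,1,1]
Step 8: insert j at [5, 8, 12, 15, 22] -> counters=[2,2,1,1,2,4,3,1,2,1,1,2,2,2,0,1,3,1,0,2,3,1,2,1]
Step 9: insert rw at [3, 13, 15, 17, 23] -> counters=[2,2,1,2,2,4,3,1,2,1,1,2,2,3,0,2,3,2,0,2,3,1,2,2]
Final counters=[2,2,1,2,2,4,3,1,2,1,1,2,2,3,0,2,3,2,0,2,3,1,2,2] -> 22 nonzero

Answer: 22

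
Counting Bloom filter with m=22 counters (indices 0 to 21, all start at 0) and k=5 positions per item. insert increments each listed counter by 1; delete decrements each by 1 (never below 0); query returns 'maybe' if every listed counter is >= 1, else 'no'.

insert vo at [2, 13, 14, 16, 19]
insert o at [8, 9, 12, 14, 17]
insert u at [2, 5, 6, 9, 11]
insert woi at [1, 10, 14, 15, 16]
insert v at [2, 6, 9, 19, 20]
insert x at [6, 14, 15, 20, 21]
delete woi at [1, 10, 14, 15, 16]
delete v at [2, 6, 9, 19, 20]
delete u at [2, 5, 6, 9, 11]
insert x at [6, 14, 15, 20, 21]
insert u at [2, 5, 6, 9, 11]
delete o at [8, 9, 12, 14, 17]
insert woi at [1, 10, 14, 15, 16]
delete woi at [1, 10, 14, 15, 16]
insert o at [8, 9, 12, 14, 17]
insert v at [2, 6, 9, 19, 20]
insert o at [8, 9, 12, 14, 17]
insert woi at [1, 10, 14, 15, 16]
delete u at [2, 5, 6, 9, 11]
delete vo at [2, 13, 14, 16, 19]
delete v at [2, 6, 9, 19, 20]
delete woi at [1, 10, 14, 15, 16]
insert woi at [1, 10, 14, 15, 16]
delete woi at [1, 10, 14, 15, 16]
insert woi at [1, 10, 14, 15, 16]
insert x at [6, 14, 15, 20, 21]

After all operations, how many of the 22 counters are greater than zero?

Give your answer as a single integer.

Step 1: insert vo at [2, 13, 14, 16, 19] -> counters=[0,0,1,0,0,0,0,0,0,0,0,0,0,1,1,0,1,0,0,1,0,0]
Step 2: insert o at [8, 9, 12, 14, 17] -> counters=[0,0,1,0,0,0,0,0,1,1,0,0,1,1,2,0,1,1,0,1,0,0]
Step 3: insert u at [2, 5, 6, 9, 11] -> counters=[0,0,2,0,0,1,1,0,1,2,0,1,1,1,2,0,1,1,0,1,0,0]
Step 4: insert woi at [1, 10, 14, 15, 16] -> counters=[0,1,2,0,0,1,1,0,1,2,1,1,1,1,3,1,2,1,0,1,0,0]
Step 5: insert v at [2, 6, 9, 19, 20] -> counters=[0,1,3,0,0,1,2,0,1,3,1,1,1,1,3,1,2,1,0,2,1,0]
Step 6: insert x at [6, 14, 15, 20, 21] -> counters=[0,1,3,0,0,1,3,0,1,3,1,1,1,1,4,2,2,1,0,2,2,1]
Step 7: delete woi at [1, 10, 14, 15, 16] -> counters=[0,0,3,0,0,1,3,0,1,3,0,1,1,1,3,1,1,1,0,2,2,1]
Step 8: delete v at [2, 6, 9, 19, 20] -> counters=[0,0,2,0,0,1,2,0,1,2,0,1,1,1,3,1,1,1,0,1,1,1]
Step 9: delete u at [2, 5, 6, 9, 11] -> counters=[0,0,1,0,0,0,1,0,1,1,0,0,1,1,3,1,1,1,0,1,1,1]
Step 10: insert x at [6, 14, 15, 20, 21] -> counters=[0,0,1,0,0,0,2,0,1,1,0,0,1,1,4,2,1,1,0,1,2,2]
Step 11: insert u at [2, 5, 6, 9, 11] -> counters=[0,0,2,0,0,1,3,0,1,2,0,1,1,1,4,2,1,1,0,1,2,2]
Step 12: delete o at [8, 9, 12, 14, 17] -> counters=[0,0,2,0,0,1,3,0,0,1,0,1,0,1,3,2,1,0,0,1,2,2]
Step 13: insert woi at [1, 10, 14, 15, 16] -> counters=[0,1,2,0,0,1,3,0,0,1,1,1,0,1,4,3,2,0,0,1,2,2]
Step 14: delete woi at [1, 10, 14, 15, 16] -> counters=[0,0,2,0,0,1,3,0,0,1,0,1,0,1,3,2,1,0,0,1,2,2]
Step 15: insert o at [8, 9, 12, 14, 17] -> counters=[0,0,2,0,0,1,3,0,1,2,0,1,1,1,4,2,1,1,0,1,2,2]
Step 16: insert v at [2, 6, 9, 19, 20] -> counters=[0,0,3,0,0,1,4,0,1,3,0,1,1,1,4,2,1,1,0,2,3,2]
Step 17: insert o at [8, 9, 12, 14, 17] -> counters=[0,0,3,0,0,1,4,0,2,4,0,1,2,1,5,2,1,2,0,2,3,2]
Step 18: insert woi at [1, 10, 14, 15, 16] -> counters=[0,1,3,0,0,1,4,0,2,4,1,1,2,1,6,3,2,2,0,2,3,2]
Step 19: delete u at [2, 5, 6, 9, 11] -> counters=[0,1,2,0,0,0,3,0,2,3,1,0,2,1,6,3,2,2,0,2,3,2]
Step 20: delete vo at [2, 13, 14, 16, 19] -> counters=[0,1,1,0,0,0,3,0,2,3,1,0,2,0,5,3,1,2,0,1,3,2]
Step 21: delete v at [2, 6, 9, 19, 20] -> counters=[0,1,0,0,0,0,2,0,2,2,1,0,2,0,5,3,1,2,0,0,2,2]
Step 22: delete woi at [1, 10, 14, 15, 16] -> counters=[0,0,0,0,0,0,2,0,2,2,0,0,2,0,4,2,0,2,0,0,2,2]
Step 23: insert woi at [1, 10, 14, 15, 16] -> counters=[0,1,0,0,0,0,2,0,2,2,1,0,2,0,5,3,1,2,0,0,2,2]
Step 24: delete woi at [1, 10, 14, 15, 16] -> counters=[0,0,0,0,0,0,2,0,2,2,0,0,2,0,4,2,0,2,0,0,2,2]
Step 25: insert woi at [1, 10, 14, 15, 16] -> counters=[0,1,0,0,0,0,2,0,2,2,1,0,2,0,5,3,1,2,0,0,2,2]
Step 26: insert x at [6, 14, 15, 20, 21] -> counters=[0,1,0,0,0,0,3,0,2,2,1,0,2,0,6,4,1,2,0,0,3,3]
Final counters=[0,1,0,0,0,0,3,0,2,2,1,0,2,0,6,4,1,2,0,0,3,3] -> 12 nonzero

Answer: 12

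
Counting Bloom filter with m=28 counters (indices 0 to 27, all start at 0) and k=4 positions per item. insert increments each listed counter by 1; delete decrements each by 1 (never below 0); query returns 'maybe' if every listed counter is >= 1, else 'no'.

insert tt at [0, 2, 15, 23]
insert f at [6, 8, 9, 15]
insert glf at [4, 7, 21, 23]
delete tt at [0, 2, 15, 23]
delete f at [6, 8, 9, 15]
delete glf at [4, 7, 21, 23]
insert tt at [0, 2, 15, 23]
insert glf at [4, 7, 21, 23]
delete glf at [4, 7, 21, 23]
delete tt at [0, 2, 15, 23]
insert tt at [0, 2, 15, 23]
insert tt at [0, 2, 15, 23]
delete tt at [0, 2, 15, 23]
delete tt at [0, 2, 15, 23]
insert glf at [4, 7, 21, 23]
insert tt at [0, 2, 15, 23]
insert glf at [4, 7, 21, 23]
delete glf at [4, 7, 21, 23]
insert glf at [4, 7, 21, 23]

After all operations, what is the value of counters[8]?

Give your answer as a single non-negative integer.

Answer: 0

Derivation:
Step 1: insert tt at [0, 2, 15, 23] -> counters=[1,0,1,0,0,0,0,0,0,0,0,0,0,0,0,1,0,0,0,0,0,0,0,1,0,0,0,0]
Step 2: insert f at [6, 8, 9, 15] -> counters=[1,0,1,0,0,0,1,0,1,1,0,0,0,0,0,2,0,0,0,0,0,0,0,1,0,0,0,0]
Step 3: insert glf at [4, 7, 21, 23] -> counters=[1,0,1,0,1,0,1,1,1,1,0,0,0,0,0,2,0,0,0,0,0,1,0,2,0,0,0,0]
Step 4: delete tt at [0, 2, 15, 23] -> counters=[0,0,0,0,1,0,1,1,1,1,0,0,0,0,0,1,0,0,0,0,0,1,0,1,0,0,0,0]
Step 5: delete f at [6, 8, 9, 15] -> counters=[0,0,0,0,1,0,0,1,0,0,0,0,0,0,0,0,0,0,0,0,0,1,0,1,0,0,0,0]
Step 6: delete glf at [4, 7, 21, 23] -> counters=[0,0,0,0,0,0,0,0,0,0,0,0,0,0,0,0,0,0,0,0,0,0,0,0,0,0,0,0]
Step 7: insert tt at [0, 2, 15, 23] -> counters=[1,0,1,0,0,0,0,0,0,0,0,0,0,0,0,1,0,0,0,0,0,0,0,1,0,0,0,0]
Step 8: insert glf at [4, 7, 21, 23] -> counters=[1,0,1,0,1,0,0,1,0,0,0,0,0,0,0,1,0,0,0,0,0,1,0,2,0,0,0,0]
Step 9: delete glf at [4, 7, 21, 23] -> counters=[1,0,1,0,0,0,0,0,0,0,0,0,0,0,0,1,0,0,0,0,0,0,0,1,0,0,0,0]
Step 10: delete tt at [0, 2, 15, 23] -> counters=[0,0,0,0,0,0,0,0,0,0,0,0,0,0,0,0,0,0,0,0,0,0,0,0,0,0,0,0]
Step 11: insert tt at [0, 2, 15, 23] -> counters=[1,0,1,0,0,0,0,0,0,0,0,0,0,0,0,1,0,0,0,0,0,0,0,1,0,0,0,0]
Step 12: insert tt at [0, 2, 15, 23] -> counters=[2,0,2,0,0,0,0,0,0,0,0,0,0,0,0,2,0,0,0,0,0,0,0,2,0,0,0,0]
Step 13: delete tt at [0, 2, 15, 23] -> counters=[1,0,1,0,0,0,0,0,0,0,0,0,0,0,0,1,0,0,0,0,0,0,0,1,0,0,0,0]
Step 14: delete tt at [0, 2, 15, 23] -> counters=[0,0,0,0,0,0,0,0,0,0,0,0,0,0,0,0,0,0,0,0,0,0,0,0,0,0,0,0]
Step 15: insert glf at [4, 7, 21, 23] -> counters=[0,0,0,0,1,0,0,1,0,0,0,0,0,0,0,0,0,0,0,0,0,1,0,1,0,0,0,0]
Step 16: insert tt at [0, 2, 15, 23] -> counters=[1,0,1,0,1,0,0,1,0,0,0,0,0,0,0,1,0,0,0,0,0,1,0,2,0,0,0,0]
Step 17: insert glf at [4, 7, 21, 23] -> counters=[1,0,1,0,2,0,0,2,0,0,0,0,0,0,0,1,0,0,0,0,0,2,0,3,0,0,0,0]
Step 18: delete glf at [4, 7, 21, 23] -> counters=[1,0,1,0,1,0,0,1,0,0,0,0,0,0,0,1,0,0,0,0,0,1,0,2,0,0,0,0]
Step 19: insert glf at [4, 7, 21, 23] -> counters=[1,0,1,0,2,0,0,2,0,0,0,0,0,0,0,1,0,0,0,0,0,2,0,3,0,0,0,0]
Final counters=[1,0,1,0,2,0,0,2,0,0,0,0,0,0,0,1,0,0,0,0,0,2,0,3,0,0,0,0] -> counters[8]=0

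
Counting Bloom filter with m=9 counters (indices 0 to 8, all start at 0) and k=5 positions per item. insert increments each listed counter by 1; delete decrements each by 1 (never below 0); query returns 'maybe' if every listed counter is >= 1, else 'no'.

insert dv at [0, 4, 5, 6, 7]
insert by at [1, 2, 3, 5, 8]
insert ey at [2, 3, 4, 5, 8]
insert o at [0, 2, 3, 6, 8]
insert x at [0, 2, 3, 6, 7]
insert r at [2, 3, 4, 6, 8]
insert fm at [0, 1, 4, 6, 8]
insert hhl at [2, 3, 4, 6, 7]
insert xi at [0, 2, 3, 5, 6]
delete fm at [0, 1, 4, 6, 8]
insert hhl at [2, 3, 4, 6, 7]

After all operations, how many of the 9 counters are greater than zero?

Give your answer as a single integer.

Step 1: insert dv at [0, 4, 5, 6, 7] -> counters=[1,0,0,0,1,1,1,1,0]
Step 2: insert by at [1, 2, 3, 5, 8] -> counters=[1,1,1,1,1,2,1,1,1]
Step 3: insert ey at [2, 3, 4, 5, 8] -> counters=[1,1,2,2,2,3,1,1,2]
Step 4: insert o at [0, 2, 3, 6, 8] -> counters=[2,1,3,3,2,3,2,1,3]
Step 5: insert x at [0, 2, 3, 6, 7] -> counters=[3,1,4,4,2,3,3,2,3]
Step 6: insert r at [2, 3, 4, 6, 8] -> counters=[3,1,5,5,3,3,4,2,4]
Step 7: insert fm at [0, 1, 4, 6, 8] -> counters=[4,2,5,5,4,3,5,2,5]
Step 8: insert hhl at [2, 3, 4, 6, 7] -> counters=[4,2,6,6,5,3,6,3,5]
Step 9: insert xi at [0, 2, 3, 5, 6] -> counters=[5,2,7,7,5,4,7,3,5]
Step 10: delete fm at [0, 1, 4, 6, 8] -> counters=[4,1,7,7,4,4,6,3,4]
Step 11: insert hhl at [2, 3, 4, 6, 7] -> counters=[4,1,8,8,5,4,7,4,4]
Final counters=[4,1,8,8,5,4,7,4,4] -> 9 nonzero

Answer: 9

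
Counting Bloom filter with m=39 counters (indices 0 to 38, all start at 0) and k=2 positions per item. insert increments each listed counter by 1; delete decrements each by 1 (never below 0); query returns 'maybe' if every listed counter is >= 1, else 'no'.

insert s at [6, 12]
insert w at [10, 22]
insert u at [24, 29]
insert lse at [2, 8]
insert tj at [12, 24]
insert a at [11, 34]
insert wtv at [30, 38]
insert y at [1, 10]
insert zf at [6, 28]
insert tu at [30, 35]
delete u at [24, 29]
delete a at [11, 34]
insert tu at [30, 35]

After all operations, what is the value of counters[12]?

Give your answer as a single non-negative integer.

Answer: 2

Derivation:
Step 1: insert s at [6, 12] -> counters=[0,0,0,0,0,0,1,0,0,0,0,0,1,0,0,0,0,0,0,0,0,0,0,0,0,0,0,0,0,0,0,0,0,0,0,0,0,0,0]
Step 2: insert w at [10, 22] -> counters=[0,0,0,0,0,0,1,0,0,0,1,0,1,0,0,0,0,0,0,0,0,0,1,0,0,0,0,0,0,0,0,0,0,0,0,0,0,0,0]
Step 3: insert u at [24, 29] -> counters=[0,0,0,0,0,0,1,0,0,0,1,0,1,0,0,0,0,0,0,0,0,0,1,0,1,0,0,0,0,1,0,0,0,0,0,0,0,0,0]
Step 4: insert lse at [2, 8] -> counters=[0,0,1,0,0,0,1,0,1,0,1,0,1,0,0,0,0,0,0,0,0,0,1,0,1,0,0,0,0,1,0,0,0,0,0,0,0,0,0]
Step 5: insert tj at [12, 24] -> counters=[0,0,1,0,0,0,1,0,1,0,1,0,2,0,0,0,0,0,0,0,0,0,1,0,2,0,0,0,0,1,0,0,0,0,0,0,0,0,0]
Step 6: insert a at [11, 34] -> counters=[0,0,1,0,0,0,1,0,1,0,1,1,2,0,0,0,0,0,0,0,0,0,1,0,2,0,0,0,0,1,0,0,0,0,1,0,0,0,0]
Step 7: insert wtv at [30, 38] -> counters=[0,0,1,0,0,0,1,0,1,0,1,1,2,0,0,0,0,0,0,0,0,0,1,0,2,0,0,0,0,1,1,0,0,0,1,0,0,0,1]
Step 8: insert y at [1, 10] -> counters=[0,1,1,0,0,0,1,0,1,0,2,1,2,0,0,0,0,0,0,0,0,0,1,0,2,0,0,0,0,1,1,0,0,0,1,0,0,0,1]
Step 9: insert zf at [6, 28] -> counters=[0,1,1,0,0,0,2,0,1,0,2,1,2,0,0,0,0,0,0,0,0,0,1,0,2,0,0,0,1,1,1,0,0,0,1,0,0,0,1]
Step 10: insert tu at [30, 35] -> counters=[0,1,1,0,0,0,2,0,1,0,2,1,2,0,0,0,0,0,0,0,0,0,1,0,2,0,0,0,1,1,2,0,0,0,1,1,0,0,1]
Step 11: delete u at [24, 29] -> counters=[0,1,1,0,0,0,2,0,1,0,2,1,2,0,0,0,0,0,0,0,0,0,1,0,1,0,0,0,1,0,2,0,0,0,1,1,0,0,1]
Step 12: delete a at [11, 34] -> counters=[0,1,1,0,0,0,2,0,1,0,2,0,2,0,0,0,0,0,0,0,0,0,1,0,1,0,0,0,1,0,2,0,0,0,0,1,0,0,1]
Step 13: insert tu at [30, 35] -> counters=[0,1,1,0,0,0,2,0,1,0,2,0,2,0,0,0,0,0,0,0,0,0,1,0,1,0,0,0,1,0,3,0,0,0,0,2,0,0,1]
Final counters=[0,1,1,0,0,0,2,0,1,0,2,0,2,0,0,0,0,0,0,0,0,0,1,0,1,0,0,0,1,0,3,0,0,0,0,2,0,0,1] -> counters[12]=2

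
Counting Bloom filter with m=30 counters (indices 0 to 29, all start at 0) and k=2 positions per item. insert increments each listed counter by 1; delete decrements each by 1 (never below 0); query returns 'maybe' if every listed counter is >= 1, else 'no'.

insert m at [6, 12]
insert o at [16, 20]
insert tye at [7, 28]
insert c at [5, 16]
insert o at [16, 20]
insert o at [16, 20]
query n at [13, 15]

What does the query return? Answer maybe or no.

Answer: no

Derivation:
Step 1: insert m at [6, 12] -> counters=[0,0,0,0,0,0,1,0,0,0,0,0,1,0,0,0,0,0,0,0,0,0,0,0,0,0,0,0,0,0]
Step 2: insert o at [16, 20] -> counters=[0,0,0,0,0,0,1,0,0,0,0,0,1,0,0,0,1,0,0,0,1,0,0,0,0,0,0,0,0,0]
Step 3: insert tye at [7, 28] -> counters=[0,0,0,0,0,0,1,1,0,0,0,0,1,0,0,0,1,0,0,0,1,0,0,0,0,0,0,0,1,0]
Step 4: insert c at [5, 16] -> counters=[0,0,0,0,0,1,1,1,0,0,0,0,1,0,0,0,2,0,0,0,1,0,0,0,0,0,0,0,1,0]
Step 5: insert o at [16, 20] -> counters=[0,0,0,0,0,1,1,1,0,0,0,0,1,0,0,0,3,0,0,0,2,0,0,0,0,0,0,0,1,0]
Step 6: insert o at [16, 20] -> counters=[0,0,0,0,0,1,1,1,0,0,0,0,1,0,0,0,4,0,0,0,3,0,0,0,0,0,0,0,1,0]
Query n: check counters[13]=0 counters[15]=0 -> no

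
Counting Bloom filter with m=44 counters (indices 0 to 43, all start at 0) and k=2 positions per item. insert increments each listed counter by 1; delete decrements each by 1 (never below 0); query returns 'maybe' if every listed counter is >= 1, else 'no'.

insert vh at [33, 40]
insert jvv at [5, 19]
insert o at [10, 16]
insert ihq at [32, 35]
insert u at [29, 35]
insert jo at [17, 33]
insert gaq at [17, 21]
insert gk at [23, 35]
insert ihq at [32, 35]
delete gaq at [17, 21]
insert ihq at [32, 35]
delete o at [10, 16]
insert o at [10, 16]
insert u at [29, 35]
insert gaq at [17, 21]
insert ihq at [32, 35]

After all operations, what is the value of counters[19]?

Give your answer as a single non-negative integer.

Answer: 1

Derivation:
Step 1: insert vh at [33, 40] -> counters=[0,0,0,0,0,0,0,0,0,0,0,0,0,0,0,0,0,0,0,0,0,0,0,0,0,0,0,0,0,0,0,0,0,1,0,0,0,0,0,0,1,0,0,0]
Step 2: insert jvv at [5, 19] -> counters=[0,0,0,0,0,1,0,0,0,0,0,0,0,0,0,0,0,0,0,1,0,0,0,0,0,0,0,0,0,0,0,0,0,1,0,0,0,0,0,0,1,0,0,0]
Step 3: insert o at [10, 16] -> counters=[0,0,0,0,0,1,0,0,0,0,1,0,0,0,0,0,1,0,0,1,0,0,0,0,0,0,0,0,0,0,0,0,0,1,0,0,0,0,0,0,1,0,0,0]
Step 4: insert ihq at [32, 35] -> counters=[0,0,0,0,0,1,0,0,0,0,1,0,0,0,0,0,1,0,0,1,0,0,0,0,0,0,0,0,0,0,0,0,1,1,0,1,0,0,0,0,1,0,0,0]
Step 5: insert u at [29, 35] -> counters=[0,0,0,0,0,1,0,0,0,0,1,0,0,0,0,0,1,0,0,1,0,0,0,0,0,0,0,0,0,1,0,0,1,1,0,2,0,0,0,0,1,0,0,0]
Step 6: insert jo at [17, 33] -> counters=[0,0,0,0,0,1,0,0,0,0,1,0,0,0,0,0,1,1,0,1,0,0,0,0,0,0,0,0,0,1,0,0,1,2,0,2,0,0,0,0,1,0,0,0]
Step 7: insert gaq at [17, 21] -> counters=[0,0,0,0,0,1,0,0,0,0,1,0,0,0,0,0,1,2,0,1,0,1,0,0,0,0,0,0,0,1,0,0,1,2,0,2,0,0,0,0,1,0,0,0]
Step 8: insert gk at [23, 35] -> counters=[0,0,0,0,0,1,0,0,0,0,1,0,0,0,0,0,1,2,0,1,0,1,0,1,0,0,0,0,0,1,0,0,1,2,0,3,0,0,0,0,1,0,0,0]
Step 9: insert ihq at [32, 35] -> counters=[0,0,0,0,0,1,0,0,0,0,1,0,0,0,0,0,1,2,0,1,0,1,0,1,0,0,0,0,0,1,0,0,2,2,0,4,0,0,0,0,1,0,0,0]
Step 10: delete gaq at [17, 21] -> counters=[0,0,0,0,0,1,0,0,0,0,1,0,0,0,0,0,1,1,0,1,0,0,0,1,0,0,0,0,0,1,0,0,2,2,0,4,0,0,0,0,1,0,0,0]
Step 11: insert ihq at [32, 35] -> counters=[0,0,0,0,0,1,0,0,0,0,1,0,0,0,0,0,1,1,0,1,0,0,0,1,0,0,0,0,0,1,0,0,3,2,0,5,0,0,0,0,1,0,0,0]
Step 12: delete o at [10, 16] -> counters=[0,0,0,0,0,1,0,0,0,0,0,0,0,0,0,0,0,1,0,1,0,0,0,1,0,0,0,0,0,1,0,0,3,2,0,5,0,0,0,0,1,0,0,0]
Step 13: insert o at [10, 16] -> counters=[0,0,0,0,0,1,0,0,0,0,1,0,0,0,0,0,1,1,0,1,0,0,0,1,0,0,0,0,0,1,0,0,3,2,0,5,0,0,0,0,1,0,0,0]
Step 14: insert u at [29, 35] -> counters=[0,0,0,0,0,1,0,0,0,0,1,0,0,0,0,0,1,1,0,1,0,0,0,1,0,0,0,0,0,2,0,0,3,2,0,6,0,0,0,0,1,0,0,0]
Step 15: insert gaq at [17, 21] -> counters=[0,0,0,0,0,1,0,0,0,0,1,0,0,0,0,0,1,2,0,1,0,1,0,1,0,0,0,0,0,2,0,0,3,2,0,6,0,0,0,0,1,0,0,0]
Step 16: insert ihq at [32, 35] -> counters=[0,0,0,0,0,1,0,0,0,0,1,0,0,0,0,0,1,2,0,1,0,1,0,1,0,0,0,0,0,2,0,0,4,2,0,7,0,0,0,0,1,0,0,0]
Final counters=[0,0,0,0,0,1,0,0,0,0,1,0,0,0,0,0,1,2,0,1,0,1,0,1,0,0,0,0,0,2,0,0,4,2,0,7,0,0,0,0,1,0,0,0] -> counters[19]=1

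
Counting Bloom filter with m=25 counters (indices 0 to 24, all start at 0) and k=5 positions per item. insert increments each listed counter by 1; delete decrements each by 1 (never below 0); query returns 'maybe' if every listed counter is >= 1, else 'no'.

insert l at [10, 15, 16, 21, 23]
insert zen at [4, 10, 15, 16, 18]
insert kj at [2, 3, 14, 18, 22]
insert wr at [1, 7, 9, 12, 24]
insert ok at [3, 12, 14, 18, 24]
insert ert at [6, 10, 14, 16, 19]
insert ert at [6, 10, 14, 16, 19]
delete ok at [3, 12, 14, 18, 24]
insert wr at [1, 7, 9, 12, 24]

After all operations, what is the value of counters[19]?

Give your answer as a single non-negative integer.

Step 1: insert l at [10, 15, 16, 21, 23] -> counters=[0,0,0,0,0,0,0,0,0,0,1,0,0,0,0,1,1,0,0,0,0,1,0,1,0]
Step 2: insert zen at [4, 10, 15, 16, 18] -> counters=[0,0,0,0,1,0,0,0,0,0,2,0,0,0,0,2,2,0,1,0,0,1,0,1,0]
Step 3: insert kj at [2, 3, 14, 18, 22] -> counters=[0,0,1,1,1,0,0,0,0,0,2,0,0,0,1,2,2,0,2,0,0,1,1,1,0]
Step 4: insert wr at [1, 7, 9, 12, 24] -> counters=[0,1,1,1,1,0,0,1,0,1,2,0,1,0,1,2,2,0,2,0,0,1,1,1,1]
Step 5: insert ok at [3, 12, 14, 18, 24] -> counters=[0,1,1,2,1,0,0,1,0,1,2,0,2,0,2,2,2,0,3,0,0,1,1,1,2]
Step 6: insert ert at [6, 10, 14, 16, 19] -> counters=[0,1,1,2,1,0,1,1,0,1,3,0,2,0,3,2,3,0,3,1,0,1,1,1,2]
Step 7: insert ert at [6, 10, 14, 16, 19] -> counters=[0,1,1,2,1,0,2,1,0,1,4,0,2,0,4,2,4,0,3,2,0,1,1,1,2]
Step 8: delete ok at [3, 12, 14, 18, 24] -> counters=[0,1,1,1,1,0,2,1,0,1,4,0,1,0,3,2,4,0,2,2,0,1,1,1,1]
Step 9: insert wr at [1, 7, 9, 12, 24] -> counters=[0,2,1,1,1,0,2,2,0,2,4,0,2,0,3,2,4,0,2,2,0,1,1,1,2]
Final counters=[0,2,1,1,1,0,2,2,0,2,4,0,2,0,3,2,4,0,2,2,0,1,1,1,2] -> counters[19]=2

Answer: 2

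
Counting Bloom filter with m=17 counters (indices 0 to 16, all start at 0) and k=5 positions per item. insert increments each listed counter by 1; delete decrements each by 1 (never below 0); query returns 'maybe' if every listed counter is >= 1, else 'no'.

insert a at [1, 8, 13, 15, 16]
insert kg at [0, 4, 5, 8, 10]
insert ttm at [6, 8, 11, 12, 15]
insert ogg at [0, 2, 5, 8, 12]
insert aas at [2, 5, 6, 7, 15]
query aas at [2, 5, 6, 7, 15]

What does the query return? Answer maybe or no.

Answer: maybe

Derivation:
Step 1: insert a at [1, 8, 13, 15, 16] -> counters=[0,1,0,0,0,0,0,0,1,0,0,0,0,1,0,1,1]
Step 2: insert kg at [0, 4, 5, 8, 10] -> counters=[1,1,0,0,1,1,0,0,2,0,1,0,0,1,0,1,1]
Step 3: insert ttm at [6, 8, 11, 12, 15] -> counters=[1,1,0,0,1,1,1,0,3,0,1,1,1,1,0,2,1]
Step 4: insert ogg at [0, 2, 5, 8, 12] -> counters=[2,1,1,0,1,2,1,0,4,0,1,1,2,1,0,2,1]
Step 5: insert aas at [2, 5, 6, 7, 15] -> counters=[2,1,2,0,1,3,2,1,4,0,1,1,2,1,0,3,1]
Query aas: check counters[2]=2 counters[5]=3 counters[6]=2 counters[7]=1 counters[15]=3 -> maybe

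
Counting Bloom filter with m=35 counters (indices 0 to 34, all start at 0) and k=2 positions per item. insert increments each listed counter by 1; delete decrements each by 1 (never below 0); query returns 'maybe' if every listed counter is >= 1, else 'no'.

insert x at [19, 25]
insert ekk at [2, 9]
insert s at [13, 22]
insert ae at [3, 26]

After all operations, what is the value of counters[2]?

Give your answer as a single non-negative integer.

Answer: 1

Derivation:
Step 1: insert x at [19, 25] -> counters=[0,0,0,0,0,0,0,0,0,0,0,0,0,0,0,0,0,0,0,1,0,0,0,0,0,1,0,0,0,0,0,0,0,0,0]
Step 2: insert ekk at [2, 9] -> counters=[0,0,1,0,0,0,0,0,0,1,0,0,0,0,0,0,0,0,0,1,0,0,0,0,0,1,0,0,0,0,0,0,0,0,0]
Step 3: insert s at [13, 22] -> counters=[0,0,1,0,0,0,0,0,0,1,0,0,0,1,0,0,0,0,0,1,0,0,1,0,0,1,0,0,0,0,0,0,0,0,0]
Step 4: insert ae at [3, 26] -> counters=[0,0,1,1,0,0,0,0,0,1,0,0,0,1,0,0,0,0,0,1,0,0,1,0,0,1,1,0,0,0,0,0,0,0,0]
Final counters=[0,0,1,1,0,0,0,0,0,1,0,0,0,1,0,0,0,0,0,1,0,0,1,0,0,1,1,0,0,0,0,0,0,0,0] -> counters[2]=1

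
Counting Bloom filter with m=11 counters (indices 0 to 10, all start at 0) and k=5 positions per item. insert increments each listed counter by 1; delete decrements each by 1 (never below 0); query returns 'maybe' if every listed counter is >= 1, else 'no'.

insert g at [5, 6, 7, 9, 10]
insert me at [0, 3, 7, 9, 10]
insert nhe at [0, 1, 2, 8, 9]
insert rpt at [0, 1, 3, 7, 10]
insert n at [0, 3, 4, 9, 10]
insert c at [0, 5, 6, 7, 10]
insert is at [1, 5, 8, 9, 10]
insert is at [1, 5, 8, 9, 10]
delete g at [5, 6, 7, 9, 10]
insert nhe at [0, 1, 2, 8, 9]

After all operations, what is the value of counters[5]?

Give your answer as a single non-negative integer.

Step 1: insert g at [5, 6, 7, 9, 10] -> counters=[0,0,0,0,0,1,1,1,0,1,1]
Step 2: insert me at [0, 3, 7, 9, 10] -> counters=[1,0,0,1,0,1,1,2,0,2,2]
Step 3: insert nhe at [0, 1, 2, 8, 9] -> counters=[2,1,1,1,0,1,1,2,1,3,2]
Step 4: insert rpt at [0, 1, 3, 7, 10] -> counters=[3,2,1,2,0,1,1,3,1,3,3]
Step 5: insert n at [0, 3, 4, 9, 10] -> counters=[4,2,1,3,1,1,1,3,1,4,4]
Step 6: insert c at [0, 5, 6, 7, 10] -> counters=[5,2,1,3,1,2,2,4,1,4,5]
Step 7: insert is at [1, 5, 8, 9, 10] -> counters=[5,3,1,3,1,3,2,4,2,5,6]
Step 8: insert is at [1, 5, 8, 9, 10] -> counters=[5,4,1,3,1,4,2,4,3,6,7]
Step 9: delete g at [5, 6, 7, 9, 10] -> counters=[5,4,1,3,1,3,1,3,3,5,6]
Step 10: insert nhe at [0, 1, 2, 8, 9] -> counters=[6,5,2,3,1,3,1,3,4,6,6]
Final counters=[6,5,2,3,1,3,1,3,4,6,6] -> counters[5]=3

Answer: 3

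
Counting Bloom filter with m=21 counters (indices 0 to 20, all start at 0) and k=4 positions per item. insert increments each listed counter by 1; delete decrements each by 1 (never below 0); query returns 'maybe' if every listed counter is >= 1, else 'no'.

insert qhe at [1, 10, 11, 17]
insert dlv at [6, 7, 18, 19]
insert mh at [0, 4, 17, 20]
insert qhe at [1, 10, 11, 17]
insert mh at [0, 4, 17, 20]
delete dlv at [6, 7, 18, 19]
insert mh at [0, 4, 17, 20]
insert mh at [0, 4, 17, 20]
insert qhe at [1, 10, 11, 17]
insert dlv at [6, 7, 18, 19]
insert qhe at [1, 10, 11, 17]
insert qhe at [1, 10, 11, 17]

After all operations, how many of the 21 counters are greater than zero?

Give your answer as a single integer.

Step 1: insert qhe at [1, 10, 11, 17] -> counters=[0,1,0,0,0,0,0,0,0,0,1,1,0,0,0,0,0,1,0,0,0]
Step 2: insert dlv at [6, 7, 18, 19] -> counters=[0,1,0,0,0,0,1,1,0,0,1,1,0,0,0,0,0,1,1,1,0]
Step 3: insert mh at [0, 4, 17, 20] -> counters=[1,1,0,0,1,0,1,1,0,0,1,1,0,0,0,0,0,2,1,1,1]
Step 4: insert qhe at [1, 10, 11, 17] -> counters=[1,2,0,0,1,0,1,1,0,0,2,2,0,0,0,0,0,3,1,1,1]
Step 5: insert mh at [0, 4, 17, 20] -> counters=[2,2,0,0,2,0,1,1,0,0,2,2,0,0,0,0,0,4,1,1,2]
Step 6: delete dlv at [6, 7, 18, 19] -> counters=[2,2,0,0,2,0,0,0,0,0,2,2,0,0,0,0,0,4,0,0,2]
Step 7: insert mh at [0, 4, 17, 20] -> counters=[3,2,0,0,3,0,0,0,0,0,2,2,0,0,0,0,0,5,0,0,3]
Step 8: insert mh at [0, 4, 17, 20] -> counters=[4,2,0,0,4,0,0,0,0,0,2,2,0,0,0,0,0,6,0,0,4]
Step 9: insert qhe at [1, 10, 11, 17] -> counters=[4,3,0,0,4,0,0,0,0,0,3,3,0,0,0,0,0,7,0,0,4]
Step 10: insert dlv at [6, 7, 18, 19] -> counters=[4,3,0,0,4,0,1,1,0,0,3,3,0,0,0,0,0,7,1,1,4]
Step 11: insert qhe at [1, 10, 11, 17] -> counters=[4,4,0,0,4,0,1,1,0,0,4,4,0,0,0,0,0,8,1,1,4]
Step 12: insert qhe at [1, 10, 11, 17] -> counters=[4,5,0,0,4,0,1,1,0,0,5,5,0,0,0,0,0,9,1,1,4]
Final counters=[4,5,0,0,4,0,1,1,0,0,5,5,0,0,0,0,0,9,1,1,4] -> 11 nonzero

Answer: 11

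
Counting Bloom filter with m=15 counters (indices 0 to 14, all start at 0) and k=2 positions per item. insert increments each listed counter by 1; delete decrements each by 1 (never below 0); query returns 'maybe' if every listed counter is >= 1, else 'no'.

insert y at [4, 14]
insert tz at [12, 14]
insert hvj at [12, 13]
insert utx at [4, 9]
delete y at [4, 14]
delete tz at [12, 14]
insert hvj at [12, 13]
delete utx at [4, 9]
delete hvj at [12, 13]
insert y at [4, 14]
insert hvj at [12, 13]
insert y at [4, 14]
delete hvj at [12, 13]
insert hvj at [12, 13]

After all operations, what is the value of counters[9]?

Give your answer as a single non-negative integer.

Step 1: insert y at [4, 14] -> counters=[0,0,0,0,1,0,0,0,0,0,0,0,0,0,1]
Step 2: insert tz at [12, 14] -> counters=[0,0,0,0,1,0,0,0,0,0,0,0,1,0,2]
Step 3: insert hvj at [12, 13] -> counters=[0,0,0,0,1,0,0,0,0,0,0,0,2,1,2]
Step 4: insert utx at [4, 9] -> counters=[0,0,0,0,2,0,0,0,0,1,0,0,2,1,2]
Step 5: delete y at [4, 14] -> counters=[0,0,0,0,1,0,0,0,0,1,0,0,2,1,1]
Step 6: delete tz at [12, 14] -> counters=[0,0,0,0,1,0,0,0,0,1,0,0,1,1,0]
Step 7: insert hvj at [12, 13] -> counters=[0,0,0,0,1,0,0,0,0,1,0,0,2,2,0]
Step 8: delete utx at [4, 9] -> counters=[0,0,0,0,0,0,0,0,0,0,0,0,2,2,0]
Step 9: delete hvj at [12, 13] -> counters=[0,0,0,0,0,0,0,0,0,0,0,0,1,1,0]
Step 10: insert y at [4, 14] -> counters=[0,0,0,0,1,0,0,0,0,0,0,0,1,1,1]
Step 11: insert hvj at [12, 13] -> counters=[0,0,0,0,1,0,0,0,0,0,0,0,2,2,1]
Step 12: insert y at [4, 14] -> counters=[0,0,0,0,2,0,0,0,0,0,0,0,2,2,2]
Step 13: delete hvj at [12, 13] -> counters=[0,0,0,0,2,0,0,0,0,0,0,0,1,1,2]
Step 14: insert hvj at [12, 13] -> counters=[0,0,0,0,2,0,0,0,0,0,0,0,2,2,2]
Final counters=[0,0,0,0,2,0,0,0,0,0,0,0,2,2,2] -> counters[9]=0

Answer: 0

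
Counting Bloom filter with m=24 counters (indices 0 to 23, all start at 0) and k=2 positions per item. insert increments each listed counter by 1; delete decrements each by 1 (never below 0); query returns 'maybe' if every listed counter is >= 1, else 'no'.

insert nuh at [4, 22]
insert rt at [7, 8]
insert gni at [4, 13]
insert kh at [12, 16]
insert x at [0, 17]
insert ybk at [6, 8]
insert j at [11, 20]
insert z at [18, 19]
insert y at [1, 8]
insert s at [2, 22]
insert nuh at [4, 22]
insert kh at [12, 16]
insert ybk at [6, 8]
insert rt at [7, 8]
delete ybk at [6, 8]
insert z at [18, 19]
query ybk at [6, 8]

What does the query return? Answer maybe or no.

Step 1: insert nuh at [4, 22] -> counters=[0,0,0,0,1,0,0,0,0,0,0,0,0,0,0,0,0,0,0,0,0,0,1,0]
Step 2: insert rt at [7, 8] -> counters=[0,0,0,0,1,0,0,1,1,0,0,0,0,0,0,0,0,0,0,0,0,0,1,0]
Step 3: insert gni at [4, 13] -> counters=[0,0,0,0,2,0,0,1,1,0,0,0,0,1,0,0,0,0,0,0,0,0,1,0]
Step 4: insert kh at [12, 16] -> counters=[0,0,0,0,2,0,0,1,1,0,0,0,1,1,0,0,1,0,0,0,0,0,1,0]
Step 5: insert x at [0, 17] -> counters=[1,0,0,0,2,0,0,1,1,0,0,0,1,1,0,0,1,1,0,0,0,0,1,0]
Step 6: insert ybk at [6, 8] -> counters=[1,0,0,0,2,0,1,1,2,0,0,0,1,1,0,0,1,1,0,0,0,0,1,0]
Step 7: insert j at [11, 20] -> counters=[1,0,0,0,2,0,1,1,2,0,0,1,1,1,0,0,1,1,0,0,1,0,1,0]
Step 8: insert z at [18, 19] -> counters=[1,0,0,0,2,0,1,1,2,0,0,1,1,1,0,0,1,1,1,1,1,0,1,0]
Step 9: insert y at [1, 8] -> counters=[1,1,0,0,2,0,1,1,3,0,0,1,1,1,0,0,1,1,1,1,1,0,1,0]
Step 10: insert s at [2, 22] -> counters=[1,1,1,0,2,0,1,1,3,0,0,1,1,1,0,0,1,1,1,1,1,0,2,0]
Step 11: insert nuh at [4, 22] -> counters=[1,1,1,0,3,0,1,1,3,0,0,1,1,1,0,0,1,1,1,1,1,0,3,0]
Step 12: insert kh at [12, 16] -> counters=[1,1,1,0,3,0,1,1,3,0,0,1,2,1,0,0,2,1,1,1,1,0,3,0]
Step 13: insert ybk at [6, 8] -> counters=[1,1,1,0,3,0,2,1,4,0,0,1,2,1,0,0,2,1,1,1,1,0,3,0]
Step 14: insert rt at [7, 8] -> counters=[1,1,1,0,3,0,2,2,5,0,0,1,2,1,0,0,2,1,1,1,1,0,3,0]
Step 15: delete ybk at [6, 8] -> counters=[1,1,1,0,3,0,1,2,4,0,0,1,2,1,0,0,2,1,1,1,1,0,3,0]
Step 16: insert z at [18, 19] -> counters=[1,1,1,0,3,0,1,2,4,0,0,1,2,1,0,0,2,1,2,2,1,0,3,0]
Query ybk: check counters[6]=1 counters[8]=4 -> maybe

Answer: maybe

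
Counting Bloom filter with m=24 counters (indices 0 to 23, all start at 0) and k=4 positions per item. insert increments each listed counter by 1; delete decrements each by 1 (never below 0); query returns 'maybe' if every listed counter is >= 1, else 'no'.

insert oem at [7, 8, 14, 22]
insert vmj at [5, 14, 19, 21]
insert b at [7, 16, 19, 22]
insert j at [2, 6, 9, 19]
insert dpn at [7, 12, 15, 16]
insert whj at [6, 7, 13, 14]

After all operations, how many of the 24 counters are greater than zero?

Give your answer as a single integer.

Answer: 14

Derivation:
Step 1: insert oem at [7, 8, 14, 22] -> counters=[0,0,0,0,0,0,0,1,1,0,0,0,0,0,1,0,0,0,0,0,0,0,1,0]
Step 2: insert vmj at [5, 14, 19, 21] -> counters=[0,0,0,0,0,1,0,1,1,0,0,0,0,0,2,0,0,0,0,1,0,1,1,0]
Step 3: insert b at [7, 16, 19, 22] -> counters=[0,0,0,0,0,1,0,2,1,0,0,0,0,0,2,0,1,0,0,2,0,1,2,0]
Step 4: insert j at [2, 6, 9, 19] -> counters=[0,0,1,0,0,1,1,2,1,1,0,0,0,0,2,0,1,0,0,3,0,1,2,0]
Step 5: insert dpn at [7, 12, 15, 16] -> counters=[0,0,1,0,0,1,1,3,1,1,0,0,1,0,2,1,2,0,0,3,0,1,2,0]
Step 6: insert whj at [6, 7, 13, 14] -> counters=[0,0,1,0,0,1,2,4,1,1,0,0,1,1,3,1,2,0,0,3,0,1,2,0]
Final counters=[0,0,1,0,0,1,2,4,1,1,0,0,1,1,3,1,2,0,0,3,0,1,2,0] -> 14 nonzero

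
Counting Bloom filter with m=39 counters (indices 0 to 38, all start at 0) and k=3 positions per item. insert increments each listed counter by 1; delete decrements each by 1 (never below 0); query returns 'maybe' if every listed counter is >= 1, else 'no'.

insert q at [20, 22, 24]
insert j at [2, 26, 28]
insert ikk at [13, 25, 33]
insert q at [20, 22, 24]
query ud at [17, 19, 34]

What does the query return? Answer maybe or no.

Answer: no

Derivation:
Step 1: insert q at [20, 22, 24] -> counters=[0,0,0,0,0,0,0,0,0,0,0,0,0,0,0,0,0,0,0,0,1,0,1,0,1,0,0,0,0,0,0,0,0,0,0,0,0,0,0]
Step 2: insert j at [2, 26, 28] -> counters=[0,0,1,0,0,0,0,0,0,0,0,0,0,0,0,0,0,0,0,0,1,0,1,0,1,0,1,0,1,0,0,0,0,0,0,0,0,0,0]
Step 3: insert ikk at [13, 25, 33] -> counters=[0,0,1,0,0,0,0,0,0,0,0,0,0,1,0,0,0,0,0,0,1,0,1,0,1,1,1,0,1,0,0,0,0,1,0,0,0,0,0]
Step 4: insert q at [20, 22, 24] -> counters=[0,0,1,0,0,0,0,0,0,0,0,0,0,1,0,0,0,0,0,0,2,0,2,0,2,1,1,0,1,0,0,0,0,1,0,0,0,0,0]
Query ud: check counters[17]=0 counters[19]=0 counters[34]=0 -> no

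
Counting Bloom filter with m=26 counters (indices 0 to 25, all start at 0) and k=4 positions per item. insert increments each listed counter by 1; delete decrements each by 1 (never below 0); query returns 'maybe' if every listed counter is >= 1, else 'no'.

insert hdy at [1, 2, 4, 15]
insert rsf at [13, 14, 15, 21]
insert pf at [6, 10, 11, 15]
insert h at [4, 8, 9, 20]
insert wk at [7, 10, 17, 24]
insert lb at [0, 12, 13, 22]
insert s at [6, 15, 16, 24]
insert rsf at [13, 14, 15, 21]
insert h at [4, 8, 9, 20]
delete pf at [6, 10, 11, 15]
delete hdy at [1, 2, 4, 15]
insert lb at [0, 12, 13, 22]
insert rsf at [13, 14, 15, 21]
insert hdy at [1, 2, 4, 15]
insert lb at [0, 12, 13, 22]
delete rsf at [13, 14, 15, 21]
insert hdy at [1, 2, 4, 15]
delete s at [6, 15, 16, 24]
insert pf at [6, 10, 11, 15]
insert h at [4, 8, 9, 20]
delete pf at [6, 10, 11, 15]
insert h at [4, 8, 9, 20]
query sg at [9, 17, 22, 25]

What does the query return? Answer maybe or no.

Answer: no

Derivation:
Step 1: insert hdy at [1, 2, 4, 15] -> counters=[0,1,1,0,1,0,0,0,0,0,0,0,0,0,0,1,0,0,0,0,0,0,0,0,0,0]
Step 2: insert rsf at [13, 14, 15, 21] -> counters=[0,1,1,0,1,0,0,0,0,0,0,0,0,1,1,2,0,0,0,0,0,1,0,0,0,0]
Step 3: insert pf at [6, 10, 11, 15] -> counters=[0,1,1,0,1,0,1,0,0,0,1,1,0,1,1,3,0,0,0,0,0,1,0,0,0,0]
Step 4: insert h at [4, 8, 9, 20] -> counters=[0,1,1,0,2,0,1,0,1,1,1,1,0,1,1,3,0,0,0,0,1,1,0,0,0,0]
Step 5: insert wk at [7, 10, 17, 24] -> counters=[0,1,1,0,2,0,1,1,1,1,2,1,0,1,1,3,0,1,0,0,1,1,0,0,1,0]
Step 6: insert lb at [0, 12, 13, 22] -> counters=[1,1,1,0,2,0,1,1,1,1,2,1,1,2,1,3,0,1,0,0,1,1,1,0,1,0]
Step 7: insert s at [6, 15, 16, 24] -> counters=[1,1,1,0,2,0,2,1,1,1,2,1,1,2,1,4,1,1,0,0,1,1,1,0,2,0]
Step 8: insert rsf at [13, 14, 15, 21] -> counters=[1,1,1,0,2,0,2,1,1,1,2,1,1,3,2,5,1,1,0,0,1,2,1,0,2,0]
Step 9: insert h at [4, 8, 9, 20] -> counters=[1,1,1,0,3,0,2,1,2,2,2,1,1,3,2,5,1,1,0,0,2,2,1,0,2,0]
Step 10: delete pf at [6, 10, 11, 15] -> counters=[1,1,1,0,3,0,1,1,2,2,1,0,1,3,2,4,1,1,0,0,2,2,1,0,2,0]
Step 11: delete hdy at [1, 2, 4, 15] -> counters=[1,0,0,0,2,0,1,1,2,2,1,0,1,3,2,3,1,1,0,0,2,2,1,0,2,0]
Step 12: insert lb at [0, 12, 13, 22] -> counters=[2,0,0,0,2,0,1,1,2,2,1,0,2,4,2,3,1,1,0,0,2,2,2,0,2,0]
Step 13: insert rsf at [13, 14, 15, 21] -> counters=[2,0,0,0,2,0,1,1,2,2,1,0,2,5,3,4,1,1,0,0,2,3,2,0,2,0]
Step 14: insert hdy at [1, 2, 4, 15] -> counters=[2,1,1,0,3,0,1,1,2,2,1,0,2,5,3,5,1,1,0,0,2,3,2,0,2,0]
Step 15: insert lb at [0, 12, 13, 22] -> counters=[3,1,1,0,3,0,1,1,2,2,1,0,3,6,3,5,1,1,0,0,2,3,3,0,2,0]
Step 16: delete rsf at [13, 14, 15, 21] -> counters=[3,1,1,0,3,0,1,1,2,2,1,0,3,5,2,4,1,1,0,0,2,2,3,0,2,0]
Step 17: insert hdy at [1, 2, 4, 15] -> counters=[3,2,2,0,4,0,1,1,2,2,1,0,3,5,2,5,1,1,0,0,2,2,3,0,2,0]
Step 18: delete s at [6, 15, 16, 24] -> counters=[3,2,2,0,4,0,0,1,2,2,1,0,3,5,2,4,0,1,0,0,2,2,3,0,1,0]
Step 19: insert pf at [6, 10, 11, 15] -> counters=[3,2,2,0,4,0,1,1,2,2,2,1,3,5,2,5,0,1,0,0,2,2,3,0,1,0]
Step 20: insert h at [4, 8, 9, 20] -> counters=[3,2,2,0,5,0,1,1,3,3,2,1,3,5,2,5,0,1,0,0,3,2,3,0,1,0]
Step 21: delete pf at [6, 10, 11, 15] -> counters=[3,2,2,0,5,0,0,1,3,3,1,0,3,5,2,4,0,1,0,0,3,2,3,0,1,0]
Step 22: insert h at [4, 8, 9, 20] -> counters=[3,2,2,0,6,0,0,1,4,4,1,0,3,5,2,4,0,1,0,0,4,2,3,0,1,0]
Query sg: check counters[9]=4 counters[17]=1 counters[22]=3 counters[25]=0 -> no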